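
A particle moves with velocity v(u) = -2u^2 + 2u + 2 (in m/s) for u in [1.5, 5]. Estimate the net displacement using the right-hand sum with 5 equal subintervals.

-65.38

Δu = (5 − 1.5)/5 = 0.7.
Right endpoints: 2.2, 2.9, 3.6, 4.3, 5.
v(2.2) = -3.28, v(2.9) = -9.02, v(3.6) = -16.72, v(4.3) = -26.38, v(5) = -38.
Sum = Δu · [v(2.2) + v(2.9) + v(3.6) + v(4.3) + v(5)].
Sum = -65.38.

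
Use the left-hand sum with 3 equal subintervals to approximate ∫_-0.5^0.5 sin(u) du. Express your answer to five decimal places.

Δu = (0.5 − (-0.5))/3 = 1/3.
Left endpoints: -0.5, -1/6, 1/6.
f(-0.5) ≈ -0.47943, f(-1/6) ≈ -0.16590, f(1/6) ≈ 0.16590.
Sum = Δu · [f(-0.5) + f(-1/6) + f(1/6)].
Sum ≈ -0.15981.

-0.15981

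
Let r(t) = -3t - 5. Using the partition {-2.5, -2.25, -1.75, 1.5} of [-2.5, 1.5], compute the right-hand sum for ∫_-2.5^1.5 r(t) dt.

Subinterval widths: 0.25, 0.5, 3.25.
Right endpoints: -2.25, -1.75, 1.5.
r(-2.25) = 1.75, r(-1.75) = 0.25, r(1.5) = -9.5.
Sum = Σ Δt_i · r(t_i).
Sum = -30.3125.

-30.3125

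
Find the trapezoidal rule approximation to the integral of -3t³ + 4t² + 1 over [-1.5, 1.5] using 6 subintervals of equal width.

Δt = (1.5 − (-1.5))/6 = 0.5.
f(-1.5) = 20.125, f(-1) = 8, f(-0.5) = 2.375, f(0) = 1, f(0.5) = 1.625, f(1) = 2, f(1.5) = -0.125.
T_6 = (Δt/2)·[f(t_0) + 2f(t_1) + ... + 2f(t_{5}) + f(t_6)].
Sum = 12.5.

12.5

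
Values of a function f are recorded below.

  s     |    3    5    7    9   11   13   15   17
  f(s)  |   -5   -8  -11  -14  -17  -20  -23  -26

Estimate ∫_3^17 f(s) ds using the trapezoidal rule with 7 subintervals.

Δs = 2.
T_7 = (2/2)·[(-5) + 2·(-8) + 2·(-11) + 2·(-14) + 2·(-17) + 2·(-20) + 2·(-23) + (-26)] = -217.

-217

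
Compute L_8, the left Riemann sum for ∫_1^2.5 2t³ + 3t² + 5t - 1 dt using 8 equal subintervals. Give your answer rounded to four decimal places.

Δt = (2.5 − 1)/8 = 0.1875.
Left endpoints: 1, 1.1875, 1.375, 1.5625, 1.75, 1.9375, 2.125, 2.3125.
f(1) = 9, f(1.1875) = 25635/2048, f(1.375) = 16.74609375, f(1.5625) = 44577/2048, f(1.75) = 27.65625, f(1.9375) = 70647/2048, f(2.125) = 42.36328125, f(2.3125) = 105141/2048.
Sum = Δt · [f(1) + f(1.1875) + f(1.375) + ...].
Sum ≈ 40.4780.

40.4780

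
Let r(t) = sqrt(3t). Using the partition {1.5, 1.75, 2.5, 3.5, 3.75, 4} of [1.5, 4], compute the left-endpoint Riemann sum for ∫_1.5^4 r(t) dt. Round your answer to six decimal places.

6.636027

Subinterval widths: 0.25, 0.75, 1, 0.25, 0.25.
Left endpoints: 1.5, 1.75, 2.5, 3.5, 3.75.
r(1.5) ≈ 2.121320, r(1.75) ≈ 2.291288, r(2.5) ≈ 2.738613, r(3.5) ≈ 3.240370, r(3.75) ≈ 3.354102.
Sum = Σ Δt_i · r(t_i).
Sum ≈ 6.636027.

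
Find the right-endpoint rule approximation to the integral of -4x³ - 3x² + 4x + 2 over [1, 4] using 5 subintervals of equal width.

Δx = (4 − 1)/5 = 0.6.
Right endpoints: 1.6, 2.2, 2.8, 3.4, 4.
f(1.6) = -15.664, f(2.2) = -46.312, f(2.8) = -98.128, f(3.4) = -176.296, f(4) = -286.
Sum = Δx · [f(1.6) + f(2.2) + f(2.8) + f(3.4) + f(4)].
Sum = -373.44.

-373.44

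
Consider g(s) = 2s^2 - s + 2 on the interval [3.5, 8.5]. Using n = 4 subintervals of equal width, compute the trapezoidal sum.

363.4375

Δs = (8.5 − 3.5)/4 = 1.25.
g(3.5) = 23, g(4.75) = 42.375, g(6) = 68, g(7.25) = 99.875, g(8.5) = 138.
T_4 = (Δs/2)·[g(s_0) + 2g(s_1) + 2g(s_2) + 2g(s_3) + g(s_4)].
Sum = 363.4375.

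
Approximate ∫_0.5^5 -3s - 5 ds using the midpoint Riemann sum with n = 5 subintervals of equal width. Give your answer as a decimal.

Δs = (5 − 0.5)/5 = 0.9.
Midpoints: 0.95, 1.85, 2.75, 3.65, 4.55.
f(0.95) = -7.85, f(1.85) = -10.55, f(2.75) = -13.25, f(3.65) = -15.95, f(4.55) = -18.65.
Sum = Δs · [f(0.95) + f(1.85) + f(2.75) + f(3.65) + f(4.55)].
Sum = -59.625.

-59.625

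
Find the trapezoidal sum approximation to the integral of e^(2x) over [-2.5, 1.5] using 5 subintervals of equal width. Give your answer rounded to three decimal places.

12.095

Δx = (1.5 − (-2.5))/5 = 0.8.
f(-2.5) ≈ 0.007, f(-1.7) ≈ 0.033, f(-0.9) ≈ 0.165, f(-0.1) ≈ 0.819, f(0.7) ≈ 4.055, f(1.5) ≈ 20.086.
T_5 = (Δx/2)·[f(x_0) + 2f(x_1) + ... + 2f(x_{4}) + f(x_5)].
Sum ≈ 12.095.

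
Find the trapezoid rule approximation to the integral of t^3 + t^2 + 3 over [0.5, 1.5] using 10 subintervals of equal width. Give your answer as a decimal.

Δt = (1.5 − 0.5)/10 = 0.1.
f(0.5) = 3.375, f(0.6) = 3.576, f(0.7) = 3.833, f(0.8) = 4.152, f(0.9) = 4.539, f(1) = 5, f(1.1) = 5.541, f(1.2) = 6.168, f(1.3) = 6.887, f(1.4) = 7.704, f(1.5) = 8.625.
T_10 = (Δt/2)·[f(t_0) + 2f(t_1) + ... + 2f(t_{9}) + f(t_10)].
Sum = 5.34.

5.34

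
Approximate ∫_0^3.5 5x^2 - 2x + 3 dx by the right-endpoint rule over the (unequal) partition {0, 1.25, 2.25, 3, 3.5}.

94.328125

Subinterval widths: 1.25, 1, 0.75, 0.5.
Right endpoints: 1.25, 2.25, 3, 3.5.
f(1.25) = 8.3125, f(2.25) = 23.8125, f(3) = 42, f(3.5) = 57.25.
Sum = Σ Δx_i · f(x_i).
Sum = 94.328125.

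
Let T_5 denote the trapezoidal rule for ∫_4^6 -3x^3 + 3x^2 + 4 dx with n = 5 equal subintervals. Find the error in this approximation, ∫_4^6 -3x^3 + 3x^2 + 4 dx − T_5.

Exact integral: ∫_4^6 f(x) dx = -620.
T_5 = -622.24.
Error = -620 − (-622.24) = 2.24.

2.24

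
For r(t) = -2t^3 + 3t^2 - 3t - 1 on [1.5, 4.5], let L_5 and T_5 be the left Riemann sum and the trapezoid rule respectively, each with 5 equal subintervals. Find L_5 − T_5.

39.15

L_5 = -108.3.
T_5 = -147.45.
L_5 − T_5 = 39.15.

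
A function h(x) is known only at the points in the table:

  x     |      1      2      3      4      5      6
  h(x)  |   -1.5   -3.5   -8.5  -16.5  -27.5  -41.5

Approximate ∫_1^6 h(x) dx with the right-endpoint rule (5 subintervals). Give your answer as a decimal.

-97.5

Δx = 1.
Sum = 1·[(-3.5) + (-8.5) + (-16.5) + (-27.5) + (-41.5)] = -97.5.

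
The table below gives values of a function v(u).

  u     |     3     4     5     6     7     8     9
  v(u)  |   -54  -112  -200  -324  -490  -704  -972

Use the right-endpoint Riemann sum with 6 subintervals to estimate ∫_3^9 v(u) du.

Δu = 1.
Sum = 1·[(-112) + (-200) + (-324) + (-490) + (-704) + (-972)] = -2802.

-2802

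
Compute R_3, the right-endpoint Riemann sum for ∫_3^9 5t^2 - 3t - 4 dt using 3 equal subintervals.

1400

Δt = (9 − 3)/3 = 2.
Right endpoints: 5, 7, 9.
f(5) = 106, f(7) = 220, f(9) = 374.
Sum = Δt · [f(5) + f(7) + f(9)].
Sum = 1400.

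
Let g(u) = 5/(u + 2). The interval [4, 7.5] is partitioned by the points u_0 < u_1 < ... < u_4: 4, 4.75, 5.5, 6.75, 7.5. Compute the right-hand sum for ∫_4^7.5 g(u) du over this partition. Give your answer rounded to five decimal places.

Subinterval widths: 0.75, 0.75, 1.25, 0.75.
Right endpoints: 4.75, 5.5, 6.75, 7.5.
g(4.75) = 20/27, g(5.5) = 2/3, g(6.75) = 4/7, g(7.5) = 10/19.
Sum = Σ Δu_i · g(u_i).
Sum ≈ 2.16458.

2.16458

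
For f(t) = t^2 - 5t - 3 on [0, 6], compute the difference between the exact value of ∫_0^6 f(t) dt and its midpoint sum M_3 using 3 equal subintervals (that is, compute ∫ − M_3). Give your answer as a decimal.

Exact integral: ∫_0^6 f(t) dt = -36.
M_3 = -38.
Error = -36 − (-38) = 2.

2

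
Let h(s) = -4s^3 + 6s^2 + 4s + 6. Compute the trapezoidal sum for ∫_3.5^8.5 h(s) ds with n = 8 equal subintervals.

-3798.984375

Δs = (8.5 − 3.5)/8 = 0.625.
h(3.5) = -78, h(4.125) = -156.1640625, h(4.75) = -268.3125, h(5.375) = -420.3046875, h(6) = -618, h(6.625) = -867.2578125, h(7.25) = -1173.9375, h(7.875) = -1543.8984375, h(8.5) = -1983.
T_8 = (Δs/2)·[h(s_0) + 2h(s_1) + ... + 2h(s_{7}) + h(s_8)].
Sum = -3798.984375.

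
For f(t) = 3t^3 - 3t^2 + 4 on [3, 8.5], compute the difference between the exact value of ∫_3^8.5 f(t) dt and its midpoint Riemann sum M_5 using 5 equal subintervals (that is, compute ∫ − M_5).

Exact integral: ∫_3^8.5 f(t) dt = 3289.171875.
M_5 = 3262.1359375.
Error = 3289.171875 − 3262.1359375 = 27.0359375.

27.0359375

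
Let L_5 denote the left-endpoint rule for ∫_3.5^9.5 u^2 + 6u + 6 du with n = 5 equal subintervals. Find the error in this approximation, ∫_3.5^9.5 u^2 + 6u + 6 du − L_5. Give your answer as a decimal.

66.96

Exact integral: ∫_3.5^9.5 f(u) du = 541.5.
L_5 = 474.54.
Error = 541.5 − 474.54 = 66.96.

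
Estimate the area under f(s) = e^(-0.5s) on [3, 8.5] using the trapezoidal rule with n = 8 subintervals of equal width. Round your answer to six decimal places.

0.421837

Δs = (8.5 − 3)/8 = 0.6875.
f(3) ≈ 0.223130, f(3.6875) ≈ 0.158223, f(4.375) ≈ 0.112197, f(5.0625) ≈ 0.079560, f(5.75) ≈ 0.056416, f(6.4375) ≈ 0.040005, f(7.125) ≈ 0.028368, f(7.8125) ≈ 0.020116, f(8.5) ≈ 0.014264.
T_8 = (Δs/2)·[f(s_0) + 2f(s_1) + ... + 2f(s_{7}) + f(s_8)].
Sum ≈ 0.421837.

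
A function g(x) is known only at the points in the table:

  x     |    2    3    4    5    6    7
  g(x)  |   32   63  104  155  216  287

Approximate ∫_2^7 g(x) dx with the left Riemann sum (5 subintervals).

570

Δx = 1.
Sum = 1·[32 + 63 + 104 + 155 + 216] = 570.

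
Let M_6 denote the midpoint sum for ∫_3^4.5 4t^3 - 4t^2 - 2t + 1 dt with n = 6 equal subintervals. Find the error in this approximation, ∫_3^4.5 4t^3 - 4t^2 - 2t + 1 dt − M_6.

Exact integral: ∫_3^4.5 f(t) dt = 233.8125.
M_6 = 233.4921875.
Error = 233.8125 − 233.4921875 = 0.3203125.

0.3203125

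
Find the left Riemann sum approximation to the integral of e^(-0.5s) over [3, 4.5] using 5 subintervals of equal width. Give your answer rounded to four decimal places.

Δs = (4.5 − 3)/5 = 0.3.
Left endpoints: 3, 3.3, 3.6, 3.9, 4.2.
f(3) ≈ 0.2231, f(3.3) ≈ 0.1920, f(3.6) ≈ 0.1653, f(3.9) ≈ 0.1423, f(4.2) ≈ 0.1225.
Sum = Δs · [f(3) + f(3.3) + f(3.6) + f(3.9) + f(4.2)].
Sum ≈ 0.2536.

0.2536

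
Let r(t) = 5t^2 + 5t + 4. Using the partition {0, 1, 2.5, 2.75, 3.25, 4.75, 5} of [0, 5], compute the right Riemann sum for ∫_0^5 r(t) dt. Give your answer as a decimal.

Subinterval widths: 1, 1.5, 0.25, 0.5, 1.5, 0.25.
Right endpoints: 1, 2.5, 2.75, 3.25, 4.75, 5.
r(1) = 14, r(2.5) = 47.75, r(2.75) = 55.5625, r(3.25) = 73.0625, r(4.75) = 140.5625, r(5) = 154.
Sum = Σ Δt_i · r(t_i).
Sum = 385.390625.

385.390625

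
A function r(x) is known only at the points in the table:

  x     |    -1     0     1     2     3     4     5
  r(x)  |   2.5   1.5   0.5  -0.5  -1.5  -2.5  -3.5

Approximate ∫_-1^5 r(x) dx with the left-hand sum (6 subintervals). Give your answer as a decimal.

0

Δx = 1.
Sum = 1·[2.5 + 1.5 + 0.5 + (-0.5) + (-1.5) + (-2.5)] = 0.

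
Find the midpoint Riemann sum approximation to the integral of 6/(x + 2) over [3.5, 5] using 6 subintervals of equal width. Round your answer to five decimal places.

1.44677

Δx = (5 − 3.5)/6 = 0.25.
Midpoints: 3.625, 3.875, 4.125, 4.375, 4.625, 4.875.
f(3.625) = 16/15, f(3.875) = 48/47, f(4.125) = 48/49, f(4.375) = 16/17, f(4.625) = 48/53, f(4.875) = 48/55.
Sum = Δx · [f(3.625) + f(3.875) + f(4.125) + ...].
Sum ≈ 1.44677.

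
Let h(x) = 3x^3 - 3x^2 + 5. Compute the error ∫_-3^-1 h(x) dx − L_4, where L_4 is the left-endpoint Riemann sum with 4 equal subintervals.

Exact integral: ∫_-3^-1 h(x) dx = -76.
L_4 = -103.25.
Error = -76 − (-103.25) = 27.25.

27.25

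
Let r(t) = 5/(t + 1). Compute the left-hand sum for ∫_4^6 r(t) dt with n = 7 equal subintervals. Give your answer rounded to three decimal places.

1.724

Δt = (6 − 4)/7 = 2/7.
Left endpoints: 4, 30/7, 32/7, 34/7, 36/7, 38/7, 40/7.
r(4) = 1, r(30/7) = 35/37, r(32/7) = 35/39, r(34/7) = 35/41, r(36/7) = 35/43, r(38/7) = 7/9, r(40/7) = 35/47.
Sum = Δt · [r(4) + r(30/7) + r(32/7) + ...].
Sum ≈ 1.724.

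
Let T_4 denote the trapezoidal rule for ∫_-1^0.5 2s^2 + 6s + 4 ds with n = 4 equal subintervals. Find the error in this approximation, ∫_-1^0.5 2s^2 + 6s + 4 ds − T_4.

-0.0703125

Exact integral: ∫_-1^0.5 f(s) ds = 4.5.
T_4 = 4.5703125.
Error = 4.5 − 4.5703125 = -0.0703125.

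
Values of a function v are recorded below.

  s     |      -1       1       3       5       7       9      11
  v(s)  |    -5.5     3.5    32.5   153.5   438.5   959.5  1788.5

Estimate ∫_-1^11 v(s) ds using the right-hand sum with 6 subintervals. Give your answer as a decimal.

Δs = 2.
Sum = 2·[3.5 + 32.5 + 153.5 + 438.5 + 959.5 + 1788.5] = 6752.

6752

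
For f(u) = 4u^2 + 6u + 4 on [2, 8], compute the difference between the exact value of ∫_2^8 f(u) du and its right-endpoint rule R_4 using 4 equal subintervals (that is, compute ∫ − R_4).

-216

Exact integral: ∫_2^8 f(u) du = 876.
R_4 = 1092.
Error = 876 − 1092 = -216.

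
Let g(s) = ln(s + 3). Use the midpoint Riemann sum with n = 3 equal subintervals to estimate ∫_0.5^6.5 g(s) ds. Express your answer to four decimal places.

11.0319

Δs = (6.5 − 0.5)/3 = 2.
Midpoints: 1.5, 3.5, 5.5.
g(1.5) ≈ 1.5041, g(3.5) ≈ 1.8718, g(5.5) ≈ 2.1401.
Sum = Δs · [g(1.5) + g(3.5) + g(5.5)].
Sum ≈ 11.0319.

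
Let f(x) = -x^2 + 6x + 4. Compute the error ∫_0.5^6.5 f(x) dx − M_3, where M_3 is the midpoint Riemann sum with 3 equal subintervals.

Exact integral: ∫_0.5^6.5 f(x) dx = 58.5.
M_3 = 60.5.
Error = 58.5 − 60.5 = -2.

-2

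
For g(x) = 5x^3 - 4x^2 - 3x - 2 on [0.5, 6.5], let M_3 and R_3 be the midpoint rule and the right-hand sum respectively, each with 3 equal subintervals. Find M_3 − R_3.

M_3 = 1693.25.
R_3 = 3170.75.
M_3 − R_3 = -1477.5.

-1477.5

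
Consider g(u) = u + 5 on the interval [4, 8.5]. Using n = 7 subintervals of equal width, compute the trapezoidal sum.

Δu = (8.5 − 4)/7 = 9/14.
g(4) = 9, g(65/14) = 135/14, g(37/7) = 72/7, g(83/14) = 153/14, g(46/7) = 81/7, g(101/14) = 171/14, g(55/7) = 90/7, g(8.5) = 13.5.
T_7 = (Δu/2)·[g(u_0) + 2g(u_1) + ... + 2g(u_{6}) + g(u_7)].
Sum = 50.625.

50.625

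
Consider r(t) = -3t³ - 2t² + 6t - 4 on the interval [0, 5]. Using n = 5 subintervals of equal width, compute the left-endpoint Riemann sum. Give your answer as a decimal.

Δt = (5 − 0)/5 = 1.
Left endpoints: 0, 1, 2, 3, 4.
r(0) = -4, r(1) = -3, r(2) = -24, r(3) = -85, r(4) = -204.
Sum = Δt · [r(0) + r(1) + r(2) + r(3) + r(4)].
Sum = -320.

-320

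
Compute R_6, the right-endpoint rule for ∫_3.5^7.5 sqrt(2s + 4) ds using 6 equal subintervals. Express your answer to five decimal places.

15.79016

Δs = (7.5 − 3.5)/6 = 2/3.
Right endpoints: 25/6, 29/6, 5.5, 37/6, 41/6, 7.5.
f(25/6) ≈ 3.51188, f(29/6) ≈ 3.69685, f(5.5) ≈ 3.87298, f(37/6) ≈ 4.04145, f(41/6) ≈ 4.20317, f(7.5) ≈ 4.35890.
Sum = Δs · [f(25/6) + f(29/6) + f(5.5) + ...].
Sum ≈ 15.79016.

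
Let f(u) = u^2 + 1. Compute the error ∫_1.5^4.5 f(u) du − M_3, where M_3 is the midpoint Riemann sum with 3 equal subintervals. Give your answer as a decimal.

Exact integral: ∫_1.5^4.5 f(u) du = 32.25.
M_3 = 32.
Error = 32.25 − 32 = 0.25.

0.25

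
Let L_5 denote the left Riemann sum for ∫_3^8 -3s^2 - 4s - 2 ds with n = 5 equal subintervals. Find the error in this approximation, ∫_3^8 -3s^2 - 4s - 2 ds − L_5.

Exact integral: ∫_3^8 f(s) ds = -605.
L_5 = -515.
Error = -605 − (-515) = -90.

-90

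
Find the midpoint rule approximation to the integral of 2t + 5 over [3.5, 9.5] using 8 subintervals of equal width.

Δt = (9.5 − 3.5)/8 = 0.75.
Midpoints: 3.875, 4.625, 5.375, 6.125, 6.875, 7.625, 8.375, 9.125.
f(3.875) = 12.75, f(4.625) = 14.25, f(5.375) = 15.75, f(6.125) = 17.25, f(6.875) = 18.75, f(7.625) = 20.25, f(8.375) = 21.75, f(9.125) = 23.25.
Sum = Δt · [f(3.875) + f(4.625) + f(5.375) + ...].
Sum = 108.

108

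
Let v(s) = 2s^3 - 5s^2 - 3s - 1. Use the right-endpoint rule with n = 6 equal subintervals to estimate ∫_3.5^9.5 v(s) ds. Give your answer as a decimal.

Δs = (9.5 − 3.5)/6 = 1.
Right endpoints: 4.5, 5.5, 6.5, 7.5, 8.5, 9.5.
v(4.5) = 66.5, v(5.5) = 164, v(6.5) = 317.5, v(7.5) = 539, v(8.5) = 840.5, v(9.5) = 1234.
Sum = Δs · [v(4.5) + v(5.5) + v(6.5) + ...].
Sum = 3161.5.

3161.5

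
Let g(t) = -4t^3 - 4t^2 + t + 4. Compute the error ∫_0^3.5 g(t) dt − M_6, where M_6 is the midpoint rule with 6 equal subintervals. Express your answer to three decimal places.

Exact integral: ∫_0^3.5 g(t) dt ≈ -187.10417.
M_6 ≈ -184.62297.
Error ≈ -187.10417 − (-184.62297) ≈ -2.481.

-2.481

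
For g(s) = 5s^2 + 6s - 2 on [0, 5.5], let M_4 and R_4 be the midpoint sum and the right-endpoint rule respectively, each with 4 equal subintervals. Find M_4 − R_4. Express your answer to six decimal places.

M_4 ≈ 352.70898438.
R_4 = 492.37890625.
M_4 − R_4 ≈ -139.669922.

-139.669922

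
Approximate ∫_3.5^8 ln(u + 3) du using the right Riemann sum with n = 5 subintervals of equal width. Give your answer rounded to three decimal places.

Δu = (8 − 3.5)/5 = 0.9.
Right endpoints: 4.4, 5.3, 6.2, 7.1, 8.
f(4.4) ≈ 2.001, f(5.3) ≈ 2.116, f(6.2) ≈ 2.219, f(7.1) ≈ 2.313, f(8) ≈ 2.398.
Sum = Δu · [f(4.4) + f(5.3) + f(6.2) + f(7.1) + f(8)].
Sum ≈ 9.943.

9.943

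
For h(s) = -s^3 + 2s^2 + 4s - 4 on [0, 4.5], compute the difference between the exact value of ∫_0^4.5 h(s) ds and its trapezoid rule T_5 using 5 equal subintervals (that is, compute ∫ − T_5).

2.885625

Exact integral: ∫_0^4.5 h(s) ds = -19.265625.
T_5 = -22.15125.
Error = -19.265625 − (-22.15125) = 2.885625.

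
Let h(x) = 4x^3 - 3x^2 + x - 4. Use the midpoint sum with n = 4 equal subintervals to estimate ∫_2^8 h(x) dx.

Δx = (8 − 2)/4 = 1.5.
Midpoints: 2.75, 4.25, 5.75, 7.25.
h(2.75) = 59.25, h(4.25) = 253.125, h(5.75) = 663, h(7.25) = 1369.875.
Sum = Δx · [h(2.75) + h(4.25) + h(5.75) + h(7.25)].
Sum = 3517.875.

3517.875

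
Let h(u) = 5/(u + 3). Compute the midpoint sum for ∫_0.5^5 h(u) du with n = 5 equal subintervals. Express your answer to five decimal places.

4.12240

Δu = (5 − 0.5)/5 = 0.9.
Midpoints: 0.95, 1.85, 2.75, 3.65, 4.55.
h(0.95) = 100/79, h(1.85) = 100/97, h(2.75) = 20/23, h(3.65) = 100/133, h(4.55) = 100/151.
Sum = Δu · [h(0.95) + h(1.85) + h(2.75) + h(3.65) + h(4.55)].
Sum ≈ 4.12240.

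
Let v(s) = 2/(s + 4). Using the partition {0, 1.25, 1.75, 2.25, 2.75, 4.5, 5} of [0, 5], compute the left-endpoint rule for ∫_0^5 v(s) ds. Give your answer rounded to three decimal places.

1.786

Subinterval widths: 1.25, 0.5, 0.5, 0.5, 1.75, 0.5.
Left endpoints: 0, 1.25, 1.75, 2.25, 2.75, 4.5.
v(0) = 0.5, v(1.25) = 8/21, v(1.75) = 8/23, v(2.25) = 0.32, v(2.75) = 8/27, v(4.5) = 4/17.
Sum = Σ Δs_i · v(s_i).
Sum ≈ 1.786.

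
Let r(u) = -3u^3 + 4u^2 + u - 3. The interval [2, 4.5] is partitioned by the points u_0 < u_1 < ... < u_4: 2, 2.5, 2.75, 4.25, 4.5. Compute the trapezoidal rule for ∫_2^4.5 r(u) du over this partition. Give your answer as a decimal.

Subinterval widths: 0.5, 0.25, 1.5, 0.25.
r(2) = -9, r(2.5) = -22.375, r(2.75) = -32.390625, r(4.25) = -156.796875, r(4.5) = -190.875.
On each subinterval the trapezoid contributes (Δu_i/2)·[r(u_{i-1}) + r(u_i)].
Sum = -200.0390625.

-200.0390625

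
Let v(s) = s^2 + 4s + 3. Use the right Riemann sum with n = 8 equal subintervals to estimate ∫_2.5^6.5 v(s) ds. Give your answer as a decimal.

Δs = (6.5 − 2.5)/8 = 0.5.
Right endpoints: 3, 3.5, 4, 4.5, 5, 5.5, 6, 6.5.
v(3) = 24, v(3.5) = 29.25, v(4) = 35, v(4.5) = 41.25, v(5) = 48, v(5.5) = 55.25, v(6) = 63, v(6.5) = 71.25.
Sum = Δs · [v(3) + v(3.5) + v(4) + ...].
Sum = 183.5.

183.5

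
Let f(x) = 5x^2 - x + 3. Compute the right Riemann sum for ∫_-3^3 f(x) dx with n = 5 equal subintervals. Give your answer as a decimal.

Δx = (3 − (-3))/5 = 1.2.
Right endpoints: -1.8, -0.6, 0.6, 1.8, 3.
f(-1.8) = 21, f(-0.6) = 5.4, f(0.6) = 4.2, f(1.8) = 17.4, f(3) = 45.
Sum = Δx · [f(-1.8) + f(-0.6) + f(0.6) + f(1.8) + f(3)].
Sum = 111.6.

111.6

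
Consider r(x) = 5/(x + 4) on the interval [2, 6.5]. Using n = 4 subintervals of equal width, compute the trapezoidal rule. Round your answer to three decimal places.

2.808

Δx = (6.5 − 2)/4 = 1.125.
r(2) = 5/6, r(3.125) = 40/57, r(4.25) = 20/33, r(5.375) = 8/15, r(6.5) = 10/21.
T_4 = (Δx/2)·[r(x_0) + 2r(x_1) + 2r(x_2) + 2r(x_3) + r(x_4)].
Sum ≈ 2.808.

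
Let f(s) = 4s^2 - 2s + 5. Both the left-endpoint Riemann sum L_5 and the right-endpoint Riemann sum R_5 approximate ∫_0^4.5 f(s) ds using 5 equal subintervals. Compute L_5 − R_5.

L_5 = 93.78.
R_5 = 158.58.
L_5 − R_5 = -64.8.

-64.8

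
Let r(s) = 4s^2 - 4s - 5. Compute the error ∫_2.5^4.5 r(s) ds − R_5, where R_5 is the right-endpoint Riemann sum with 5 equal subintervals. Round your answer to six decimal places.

-9.813333

Exact integral: ∫_2.5^4.5 r(s) ds ≈ 62.66666667.
R_5 = 72.48.
Error ≈ 62.66666667 − 72.48 ≈ -9.813333.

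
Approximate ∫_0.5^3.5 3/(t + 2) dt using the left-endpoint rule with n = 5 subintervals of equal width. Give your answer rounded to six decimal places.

2.573083

Δt = (3.5 − 0.5)/5 = 0.6.
Left endpoints: 0.5, 1.1, 1.7, 2.3, 2.9.
f(0.5) = 1.2, f(1.1) = 30/31, f(1.7) = 30/37, f(2.3) = 30/43, f(2.9) = 30/49.
Sum = Δt · [f(0.5) + f(1.1) + f(1.7) + f(2.3) + f(2.9)].
Sum ≈ 2.573083.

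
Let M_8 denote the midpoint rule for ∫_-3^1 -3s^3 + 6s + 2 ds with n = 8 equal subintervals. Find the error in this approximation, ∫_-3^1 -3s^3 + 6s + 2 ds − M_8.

0.75

Exact integral: ∫_-3^1 f(s) ds = 44.
M_8 = 43.25.
Error = 44 − 43.25 = 0.75.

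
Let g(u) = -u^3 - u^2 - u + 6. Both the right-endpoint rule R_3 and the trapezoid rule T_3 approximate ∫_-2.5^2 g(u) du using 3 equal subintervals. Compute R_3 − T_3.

-19.40625

R_3 = 6.1875.
T_3 = 25.59375.
R_3 − T_3 = -19.40625.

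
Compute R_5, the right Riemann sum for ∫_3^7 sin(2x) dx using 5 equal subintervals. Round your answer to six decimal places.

Δx = (7 − 3)/5 = 0.8.
Right endpoints: 3.8, 4.6, 5.4, 6.2, 7.
f(3.8) ≈ 0.967920, f(4.6) ≈ 0.222890, f(5.4) ≈ -0.980936, f(6.2) ≈ -0.165604, f(7) ≈ 0.990607.
Sum = Δx · [f(3.8) + f(4.6) + f(5.4) + f(6.2) + f(7)].
Sum ≈ 0.827901.

0.827901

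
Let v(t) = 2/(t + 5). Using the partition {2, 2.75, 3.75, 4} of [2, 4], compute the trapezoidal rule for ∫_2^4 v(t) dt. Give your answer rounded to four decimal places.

0.5036

Subinterval widths: 0.75, 1, 0.25.
v(2) = 2/7, v(2.75) = 8/31, v(3.75) = 8/35, v(4) = 2/9.
On each subinterval the trapezoid contributes (Δt_i/2)·[v(t_{i-1}) + v(t_i)].
Sum ≈ 0.5036.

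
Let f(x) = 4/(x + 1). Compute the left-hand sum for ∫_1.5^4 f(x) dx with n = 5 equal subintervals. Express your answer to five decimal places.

2.98254

Δx = (4 − 1.5)/5 = 0.5.
Left endpoints: 1.5, 2, 2.5, 3, 3.5.
f(1.5) = 1.6, f(2) = 4/3, f(2.5) = 8/7, f(3) = 1, f(3.5) = 8/9.
Sum = Δx · [f(1.5) + f(2) + f(2.5) + f(3) + f(3.5)].
Sum ≈ 2.98254.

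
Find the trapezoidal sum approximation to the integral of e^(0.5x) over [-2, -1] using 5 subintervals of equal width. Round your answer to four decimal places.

Δx = (-1 − (-2))/5 = 0.2.
f(-2) ≈ 0.3679, f(-1.8) ≈ 0.4066, f(-1.6) ≈ 0.4493, f(-1.4) ≈ 0.4966, f(-1.2) ≈ 0.5488, f(-1) ≈ 0.6065.
T_5 = (Δx/2)·[f(x_0) + 2f(x_1) + ... + 2f(x_{4}) + f(x_5)].
Sum ≈ 0.4777.

0.4777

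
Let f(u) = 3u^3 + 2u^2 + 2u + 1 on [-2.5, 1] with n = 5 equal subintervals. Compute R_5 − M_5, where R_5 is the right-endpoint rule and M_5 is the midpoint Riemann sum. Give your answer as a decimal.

14.1946875

R_5 = -4.34.
M_5 = -18.5346875.
R_5 − M_5 = 14.1946875.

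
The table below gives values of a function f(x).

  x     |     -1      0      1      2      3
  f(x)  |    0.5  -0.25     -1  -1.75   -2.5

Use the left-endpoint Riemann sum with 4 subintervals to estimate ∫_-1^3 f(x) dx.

-2.5

Δx = 1.
Sum = 1·[0.5 + (-0.25) + (-1) + (-1.75)] = -2.5.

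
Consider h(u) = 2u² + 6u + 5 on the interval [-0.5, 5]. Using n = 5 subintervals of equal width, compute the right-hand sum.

Δu = (5 − (-0.5))/5 = 1.1.
Right endpoints: 0.6, 1.7, 2.8, 3.9, 5.
h(0.6) = 9.32, h(1.7) = 20.98, h(2.8) = 37.48, h(3.9) = 58.82, h(5) = 85.
Sum = Δu · [h(0.6) + h(1.7) + h(2.8) + h(3.9) + h(5)].
Sum = 232.76.

232.76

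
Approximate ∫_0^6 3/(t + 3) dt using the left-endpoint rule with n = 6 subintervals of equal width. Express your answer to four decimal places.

Δt = (6 − 0)/6 = 1.
Left endpoints: 0, 1, 2, 3, 4, 5.
f(0) = 1, f(1) = 0.75, f(2) = 0.6, f(3) = 0.5, f(4) = 3/7, f(5) = 0.375.
Sum = Δt · [f(0) + f(1) + f(2) + ...].
Sum ≈ 3.6536.

3.6536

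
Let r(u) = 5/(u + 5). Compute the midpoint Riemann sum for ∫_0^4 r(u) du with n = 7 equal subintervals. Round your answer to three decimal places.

Δu = (4 − 0)/7 = 4/7.
Midpoints: 2/7, 6/7, 10/7, 2, 18/7, 22/7, 26/7.
r(2/7) = 35/37, r(6/7) = 35/41, r(10/7) = 7/9, r(2) = 5/7, r(18/7) = 35/53, r(22/7) = 35/57, r(26/7) = 35/61.
Sum = Δu · [r(2/7) + r(6/7) + r(10/7) + ...].
Sum ≈ 2.937.

2.937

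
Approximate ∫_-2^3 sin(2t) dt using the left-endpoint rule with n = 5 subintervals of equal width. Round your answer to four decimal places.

0.0000

Δt = (3 − (-2))/5 = 1.
Left endpoints: -2, -1, 0, 1, 2.
f(-2) ≈ 0.7568, f(-1) ≈ -0.9093, f(0) ≈ 0.0000, f(1) ≈ 0.9093, f(2) ≈ -0.7568.
Sum = Δt · [f(-2) + f(-1) + f(0) + f(1) + f(2)].
Sum ≈ 0.0000.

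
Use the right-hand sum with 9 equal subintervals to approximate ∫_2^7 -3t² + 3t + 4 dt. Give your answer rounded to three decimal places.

-281.605

Δt = (7 − 2)/9 = 5/9.
Right endpoints: 23/9, 28/9, 11/3, 38/9, 43/9, 16/3, 53/9, 58/9, 7.
f(23/9) = -214/27, f(28/9) = -424/27, f(11/3) = -76/3, f(38/9) = -994/27, f(43/9) = -1354/27, f(16/3) = -196/3, f(53/9) = -2224/27, f(58/9) = -2734/27, f(7) = -122.
Sum = Δt · [f(23/9) + f(28/9) + f(11/3) + ...].
Sum ≈ -281.605.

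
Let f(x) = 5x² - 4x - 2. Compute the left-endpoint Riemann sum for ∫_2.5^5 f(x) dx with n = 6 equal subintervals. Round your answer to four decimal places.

Δx = (5 − 2.5)/6 = 5/12.
Left endpoints: 2.5, 35/12, 10/3, 3.75, 25/6, 55/12.
f(2.5) = 19.25, f(35/12) = 4157/144, f(10/3) = 362/9, f(3.75) = 53.3125, f(25/6) = 2453/36, f(55/12) = 12197/144.
Sum = Δx · [f(2.5) + f(35/12) + f(10/3) + ...].
Sum ≈ 122.7054.

122.7054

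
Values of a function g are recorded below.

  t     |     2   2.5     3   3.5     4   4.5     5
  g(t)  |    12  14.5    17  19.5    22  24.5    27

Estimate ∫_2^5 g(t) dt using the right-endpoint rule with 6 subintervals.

62.25

Δt = 0.5.
Sum = 0.5·[14.5 + 17 + 19.5 + 22 + 24.5 + 27] = 62.25.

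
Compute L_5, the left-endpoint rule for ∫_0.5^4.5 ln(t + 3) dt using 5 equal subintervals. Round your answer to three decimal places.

Δt = (4.5 − 0.5)/5 = 0.8.
Left endpoints: 0.5, 1.3, 2.1, 2.9, 3.7.
f(0.5) ≈ 1.253, f(1.3) ≈ 1.459, f(2.1) ≈ 1.629, f(2.9) ≈ 1.775, f(3.7) ≈ 1.902.
Sum = Δt · [f(0.5) + f(1.3) + f(2.1) + f(2.9) + f(3.7)].
Sum ≈ 6.414.

6.414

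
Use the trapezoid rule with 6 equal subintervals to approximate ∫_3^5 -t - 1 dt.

Δt = (5 − 3)/6 = 1/3.
f(3) = -4, f(10/3) = -13/3, f(11/3) = -14/3, f(4) = -5, f(13/3) = -16/3, f(14/3) = -17/3, f(5) = -6.
T_6 = (Δt/2)·[f(t_0) + 2f(t_1) + ... + 2f(t_{5}) + f(t_6)].
Sum = -10.

-10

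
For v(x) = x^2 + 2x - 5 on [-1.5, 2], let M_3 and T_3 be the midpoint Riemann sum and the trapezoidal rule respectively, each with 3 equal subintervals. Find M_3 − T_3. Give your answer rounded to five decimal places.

M_3 ≈ -12.3553241.
T_3 ≈ -11.1643519.
M_3 − T_3 ≈ -1.19097.

-1.19097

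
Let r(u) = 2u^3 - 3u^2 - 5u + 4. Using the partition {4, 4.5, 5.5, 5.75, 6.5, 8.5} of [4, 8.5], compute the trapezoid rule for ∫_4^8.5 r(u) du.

1872.703125

Subinterval widths: 0.5, 1, 0.25, 0.75, 2.
r(4) = 64, r(4.5) = 103, r(5.5) = 218.5, r(5.75) = 256.28125, r(6.5) = 394, r(8.5) = 973.
On each subinterval the trapezoid contributes (Δu_i/2)·[r(u_{i-1}) + r(u_i)].
Sum = 1872.703125.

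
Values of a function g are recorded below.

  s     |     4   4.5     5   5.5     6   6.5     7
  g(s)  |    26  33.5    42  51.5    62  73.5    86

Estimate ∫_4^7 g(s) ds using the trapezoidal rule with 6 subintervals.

Δs = 0.5.
T_6 = (0.5/2)·[26 + 2·33.5 + 2·42 + 2·51.5 + 2·62 + 2·73.5 + 86] = 159.25.

159.25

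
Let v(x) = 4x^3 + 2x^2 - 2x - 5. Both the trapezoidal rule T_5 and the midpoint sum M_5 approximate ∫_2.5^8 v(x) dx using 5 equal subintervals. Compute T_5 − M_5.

108.14375

T_5 = 4374.7.
M_5 = 4266.55625.
T_5 − M_5 = 108.14375.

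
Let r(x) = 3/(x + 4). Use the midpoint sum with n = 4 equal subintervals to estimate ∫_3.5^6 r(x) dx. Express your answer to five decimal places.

Δx = (6 − 3.5)/4 = 0.625.
Midpoints: 3.8125, 4.4375, 5.0625, 5.6875.
r(3.8125) = 0.384, r(4.4375) = 16/45, r(5.0625) = 48/145, r(5.6875) = 48/155.
Sum = Δx · [r(3.8125) + r(4.4375) + r(5.0625) + r(5.6875)].
Sum ≈ 0.86267.

0.86267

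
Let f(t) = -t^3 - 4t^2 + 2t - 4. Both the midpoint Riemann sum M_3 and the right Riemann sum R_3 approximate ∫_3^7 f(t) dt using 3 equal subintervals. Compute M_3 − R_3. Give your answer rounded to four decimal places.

M_3 ≈ -966.074074.
R_3 ≈ -1311.851852.
M_3 − R_3 ≈ 345.7778.

345.7778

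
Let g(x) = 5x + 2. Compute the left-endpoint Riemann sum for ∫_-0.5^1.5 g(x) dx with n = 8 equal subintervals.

7.75

Δx = (1.5 − (-0.5))/8 = 0.25.
Left endpoints: -0.5, -0.25, 0, 0.25, 0.5, 0.75, 1, 1.25.
g(-0.5) = -0.5, g(-0.25) = 0.75, g(0) = 2, g(0.25) = 3.25, g(0.5) = 4.5, g(0.75) = 5.75, g(1) = 7, g(1.25) = 8.25.
Sum = Δx · [g(-0.5) + g(-0.25) + g(0) + ...].
Sum = 7.75.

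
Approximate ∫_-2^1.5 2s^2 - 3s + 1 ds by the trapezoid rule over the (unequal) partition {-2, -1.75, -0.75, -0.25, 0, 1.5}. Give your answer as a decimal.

15.21875

Subinterval widths: 0.25, 1, 0.5, 0.25, 1.5.
f(-2) = 15, f(-1.75) = 12.375, f(-0.75) = 4.375, f(-0.25) = 1.875, f(0) = 1, f(1.5) = 1.
On each subinterval the trapezoid contributes (Δs_i/2)·[f(s_{i-1}) + f(s_i)].
Sum = 15.21875.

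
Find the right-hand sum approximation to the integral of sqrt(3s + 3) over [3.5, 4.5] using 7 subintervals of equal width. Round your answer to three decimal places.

Δs = (4.5 − 3.5)/7 = 1/7.
Right endpoints: 51/14, 53/14, 55/14, 57/14, 59/14, 61/14, 4.5.
f(51/14) ≈ 3.732, f(53/14) ≈ 3.789, f(55/14) ≈ 3.845, f(57/14) ≈ 3.901, f(59/14) ≈ 3.955, f(61/14) ≈ 4.009, f(4.5) ≈ 4.062.
Sum = Δs · [f(51/14) + f(53/14) + f(55/14) + ...].
Sum ≈ 3.899.

3.899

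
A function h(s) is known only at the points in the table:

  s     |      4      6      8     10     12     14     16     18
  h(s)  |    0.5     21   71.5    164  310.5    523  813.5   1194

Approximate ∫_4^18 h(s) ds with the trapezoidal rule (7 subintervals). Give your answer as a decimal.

Δs = 2.
T_7 = (2/2)·[0.5 + 2·21 + 2·71.5 + 2·164 + 2·310.5 + 2·523 + 2·813.5 + 1194] = 5001.5.

5001.5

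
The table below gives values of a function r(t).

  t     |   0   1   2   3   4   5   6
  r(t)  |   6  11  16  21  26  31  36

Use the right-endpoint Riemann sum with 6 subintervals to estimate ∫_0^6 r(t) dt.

141

Δt = 1.
Sum = 1·[11 + 16 + 21 + 26 + 31 + 36] = 141.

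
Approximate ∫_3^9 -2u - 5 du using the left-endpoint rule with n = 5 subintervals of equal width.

-94.8

Δu = (9 − 3)/5 = 1.2.
Left endpoints: 3, 4.2, 5.4, 6.6, 7.8.
f(3) = -11, f(4.2) = -13.4, f(5.4) = -15.8, f(6.6) = -18.2, f(7.8) = -20.6.
Sum = Δu · [f(3) + f(4.2) + f(5.4) + f(6.6) + f(7.8)].
Sum = -94.8.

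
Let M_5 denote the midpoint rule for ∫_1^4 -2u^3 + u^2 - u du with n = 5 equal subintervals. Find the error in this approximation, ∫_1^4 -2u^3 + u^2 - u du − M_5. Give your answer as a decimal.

Exact integral: ∫_1^4 f(u) du = -114.
M_5 = -112.74.
Error = -114 − (-112.74) = -1.26.

-1.26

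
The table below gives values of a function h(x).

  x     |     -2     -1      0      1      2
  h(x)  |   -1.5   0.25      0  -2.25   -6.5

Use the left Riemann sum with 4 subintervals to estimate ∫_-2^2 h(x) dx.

Δx = 1.
Sum = 1·[(-1.5) + 0.25 + 0 + (-2.25)] = -3.5.

-3.5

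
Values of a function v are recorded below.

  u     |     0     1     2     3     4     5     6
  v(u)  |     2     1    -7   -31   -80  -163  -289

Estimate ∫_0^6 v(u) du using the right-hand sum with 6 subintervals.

Δu = 1.
Sum = 1·[1 + (-7) + (-31) + (-80) + (-163) + (-289)] = -569.

-569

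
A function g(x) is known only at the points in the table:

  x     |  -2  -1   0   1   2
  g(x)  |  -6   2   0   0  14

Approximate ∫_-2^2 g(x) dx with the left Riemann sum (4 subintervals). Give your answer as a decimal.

Δx = 1.
Sum = 1·[(-6) + 2 + 0 + 0] = -4.

-4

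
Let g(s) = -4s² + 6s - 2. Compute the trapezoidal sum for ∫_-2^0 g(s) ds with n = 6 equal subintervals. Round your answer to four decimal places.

-26.8148

Δs = (0 − (-2))/6 = 1/3.
g(-2) = -30, g(-5/3) = -208/9, g(-4/3) = -154/9, g(-1) = -12, g(-2/3) = -70/9, g(-1/3) = -40/9, g(0) = -2.
T_6 = (Δs/2)·[g(s_0) + 2g(s_1) + ... + 2g(s_{5}) + g(s_6)].
Sum ≈ -26.8148.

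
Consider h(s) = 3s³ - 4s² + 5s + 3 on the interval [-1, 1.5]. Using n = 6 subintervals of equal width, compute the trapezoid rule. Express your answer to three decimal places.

Δs = (1.5 − (-1))/6 = 5/12.
h(-1) = -9, h(-7/12) = -1079/576, h(-1/6) = 49/24, h(0.25) = 4.046875, h(2/3) = 49/9, h(13/12) = 1447/192, h(1.5) = 11.625.
T_6 = (Δs/2)·[h(s_0) + 2h(s_1) + ... + 2h(s_{5}) + h(s_6)].
Sum ≈ 7.712.

7.712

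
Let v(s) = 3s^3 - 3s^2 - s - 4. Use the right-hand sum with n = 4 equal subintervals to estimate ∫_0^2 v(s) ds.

-3

Δs = (2 − 0)/4 = 0.5.
Right endpoints: 0.5, 1, 1.5, 2.
v(0.5) = -4.875, v(1) = -5, v(1.5) = -2.125, v(2) = 6.
Sum = Δs · [v(0.5) + v(1) + v(1.5) + v(2)].
Sum = -3.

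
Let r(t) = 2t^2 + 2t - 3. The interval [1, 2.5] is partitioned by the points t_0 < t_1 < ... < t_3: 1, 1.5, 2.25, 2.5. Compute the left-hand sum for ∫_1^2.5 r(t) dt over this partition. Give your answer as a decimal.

6.78125

Subinterval widths: 0.5, 0.75, 0.25.
Left endpoints: 1, 1.5, 2.25.
r(1) = 1, r(1.5) = 4.5, r(2.25) = 11.625.
Sum = Σ Δt_i · r(t_i).
Sum = 6.78125.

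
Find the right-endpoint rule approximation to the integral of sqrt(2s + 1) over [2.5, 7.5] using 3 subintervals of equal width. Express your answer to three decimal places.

Δs = (7.5 − 2.5)/3 = 5/3.
Right endpoints: 25/6, 35/6, 7.5.
f(25/6) ≈ 3.055, f(35/6) ≈ 3.559, f(7.5) ≈ 4.000.
Sum = Δs · [f(25/6) + f(35/6) + f(7.5)].
Sum ≈ 17.690.

17.690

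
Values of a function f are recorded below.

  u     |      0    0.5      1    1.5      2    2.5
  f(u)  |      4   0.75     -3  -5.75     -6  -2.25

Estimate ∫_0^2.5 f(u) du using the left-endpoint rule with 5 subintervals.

Δu = 0.5.
Sum = 0.5·[4 + 0.75 + (-3) + (-5.75) + (-6)] = -5.

-5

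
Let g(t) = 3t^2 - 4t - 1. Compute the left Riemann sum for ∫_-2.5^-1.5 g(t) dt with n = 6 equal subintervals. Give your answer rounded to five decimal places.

Δt = (-1.5 − (-2.5))/6 = 1/6.
Left endpoints: -2.5, -7/3, -13/6, -2, -11/6, -5/3.
g(-2.5) = 27.75, g(-7/3) = 74/3, g(-13/6) = 21.75, g(-2) = 19, g(-11/6) = 197/12, g(-5/3) = 14.
Sum = Δt · [g(-2.5) + g(-7/3) + g(-13/6) + ...].
Sum ≈ 20.59722.

20.59722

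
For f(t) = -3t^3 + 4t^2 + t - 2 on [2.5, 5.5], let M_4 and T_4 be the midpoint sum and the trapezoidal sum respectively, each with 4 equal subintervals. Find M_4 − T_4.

M_4 = -445.5.
T_4 = -459.
M_4 − T_4 = 13.5.

13.5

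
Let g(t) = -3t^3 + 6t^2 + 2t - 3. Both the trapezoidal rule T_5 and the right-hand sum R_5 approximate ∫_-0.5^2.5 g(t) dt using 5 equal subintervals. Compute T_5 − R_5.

T_5 = -1.29.
R_5 = -2.865.
T_5 − R_5 = 1.575.

1.575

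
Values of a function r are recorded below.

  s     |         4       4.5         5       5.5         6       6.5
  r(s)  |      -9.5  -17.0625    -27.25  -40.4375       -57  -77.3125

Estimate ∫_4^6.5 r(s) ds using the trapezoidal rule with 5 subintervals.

Δs = 0.5.
T_5 = (0.5/2)·[(-9.5) + 2·(-17.0625) + 2·(-27.25) + 2·(-40.4375) + 2·(-57) + (-77.3125)] = -92.578125.

-92.578125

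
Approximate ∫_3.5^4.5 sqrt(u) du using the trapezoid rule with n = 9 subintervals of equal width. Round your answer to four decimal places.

1.9987

Δu = (4.5 − 3.5)/9 = 1/9.
f(3.5) ≈ 1.8708, f(65/18) ≈ 1.9003, f(67/18) ≈ 1.9293, f(23/6) ≈ 1.9579, f(71/18) ≈ 1.9861, f(73/18) ≈ 2.0138, f(25/6) ≈ 2.0412, f(77/18) ≈ 2.0683, f(79/18) ≈ 2.0950, f(4.5) ≈ 2.1213.
T_9 = (Δu/2)·[f(u_0) + 2f(u_1) + ... + 2f(u_{8}) + f(u_9)].
Sum ≈ 1.9987.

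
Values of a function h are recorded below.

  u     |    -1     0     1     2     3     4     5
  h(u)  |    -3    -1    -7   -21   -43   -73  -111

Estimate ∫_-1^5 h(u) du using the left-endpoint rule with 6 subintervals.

Δu = 1.
Sum = 1·[(-3) + (-1) + (-7) + (-21) + (-43) + (-73)] = -148.

-148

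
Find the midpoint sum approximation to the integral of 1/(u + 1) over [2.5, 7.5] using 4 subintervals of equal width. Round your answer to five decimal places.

0.88300

Δu = (7.5 − 2.5)/4 = 1.25.
Midpoints: 3.125, 4.375, 5.625, 6.875.
f(3.125) = 8/33, f(4.375) = 8/43, f(5.625) = 8/53, f(6.875) = 8/63.
Sum = Δu · [f(3.125) + f(4.375) + f(5.625) + f(6.875)].
Sum ≈ 0.88300.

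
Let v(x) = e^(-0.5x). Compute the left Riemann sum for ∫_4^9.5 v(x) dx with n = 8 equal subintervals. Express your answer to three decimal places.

0.299

Δx = (9.5 − 4)/8 = 0.6875.
Left endpoints: 4, 4.6875, 5.375, 6.0625, 6.75, 7.4375, 8.125, 8.8125.
v(4) ≈ 0.135, v(4.6875) ≈ 0.096, v(5.375) ≈ 0.068, v(6.0625) ≈ 0.048, v(6.75) ≈ 0.034, v(7.4375) ≈ 0.024, v(8.125) ≈ 0.017, v(8.8125) ≈ 0.012.
Sum = Δx · [v(4) + v(4.6875) + v(5.375) + ...].
Sum ≈ 0.299.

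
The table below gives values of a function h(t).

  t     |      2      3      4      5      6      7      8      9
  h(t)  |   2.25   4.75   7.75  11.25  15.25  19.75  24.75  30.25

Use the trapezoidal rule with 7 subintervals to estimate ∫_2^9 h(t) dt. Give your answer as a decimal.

99.75

Δt = 1.
T_7 = (1/2)·[2.25 + 2·4.75 + 2·7.75 + 2·11.25 + 2·15.25 + 2·19.75 + 2·24.75 + 30.25] = 99.75.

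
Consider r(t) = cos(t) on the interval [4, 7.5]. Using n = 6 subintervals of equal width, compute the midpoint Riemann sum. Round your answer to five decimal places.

Δt = (7.5 − 4)/6 = 7/12.
Midpoints: 103/24, 4.875, 131/24, 145/24, 6.625, 173/24.
r(103/24) ≈ -0.40842, r(4.875) ≈ 0.16190, r(131/24) ≈ 0.67867, r(145/24) ≈ 0.97098, r(6.625) ≈ 0.94215, r(173/24) ≈ 0.60172.
Sum = Δt · [r(103/24) + r(4.875) + r(131/24) + ...].
Sum ≈ 1.71907.

1.71907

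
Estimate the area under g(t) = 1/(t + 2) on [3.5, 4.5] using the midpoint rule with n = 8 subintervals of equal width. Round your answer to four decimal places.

Δt = (4.5 − 3.5)/8 = 0.125.
Midpoints: 3.5625, 3.6875, 3.8125, 3.9375, 4.0625, 4.1875, 4.3125, 4.4375.
g(3.5625) = 16/89, g(3.6875) = 16/91, g(3.8125) = 16/93, g(3.9375) = 16/95, g(4.0625) = 16/97, g(4.1875) = 16/99, g(4.3125) = 16/101, g(4.4375) = 16/103.
Sum = Δt · [g(3.5625) + g(3.6875) + g(3.8125) + ...].
Sum ≈ 0.1670.

0.1670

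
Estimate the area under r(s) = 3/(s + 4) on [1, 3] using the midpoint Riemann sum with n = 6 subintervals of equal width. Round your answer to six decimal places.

Δs = (3 − 1)/6 = 1/3.
Midpoints: 7/6, 1.5, 11/6, 13/6, 2.5, 17/6.
r(7/6) = 18/31, r(1.5) = 6/11, r(11/6) = 18/35, r(13/6) = 18/37, r(2.5) = 6/13, r(17/6) = 18/41.
Sum = Δs · [r(7/6) + r(1.5) + r(11/6) + ...].
Sum ≈ 1.009145.

1.009145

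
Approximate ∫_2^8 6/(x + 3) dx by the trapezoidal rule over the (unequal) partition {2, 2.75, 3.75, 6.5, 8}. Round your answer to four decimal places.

Subinterval widths: 0.75, 1, 2.75, 1.5.
f(2) = 1.2, f(2.75) = 24/23, f(3.75) = 8/9, f(6.5) = 12/19, f(8) = 6/11.
On each subinterval the trapezoid contributes (Δx_i/2)·[f(x_{i-1}) + f(x_i)].
Sum ≈ 4.7809.

4.7809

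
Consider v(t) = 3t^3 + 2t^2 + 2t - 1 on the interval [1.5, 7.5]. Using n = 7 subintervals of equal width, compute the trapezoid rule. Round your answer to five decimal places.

Δt = (7.5 − 1.5)/7 = 6/7.
v(1.5) = 16.625, v(33/14) = 148495/2744, v(45/14) = 344971/2744, v(57/14) = 666151/2744, v(69/14) = 1143139/2744, v(81/14) = 1807039/2744, v(93/14) = 2688955/2744, v(7.5) = 1392.125.
T_7 = (Δt/2)·[v(t_0) + 2v(t_1) + ... + 2v(t_{6}) + v(t_7)].
Sum ≈ 2727.47449.

2727.47449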